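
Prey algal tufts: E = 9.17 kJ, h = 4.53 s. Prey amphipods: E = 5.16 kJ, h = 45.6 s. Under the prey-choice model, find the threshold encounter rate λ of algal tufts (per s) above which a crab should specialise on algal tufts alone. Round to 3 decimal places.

Drop amphipods once their profitability E₂/h₂ falls below the rate achievable on algal tufts alone: E₂/h₂ = λE₁/(1 + λh₁).
Solve for λ: λE₁h₂ = E₂(1 + λh₁) → λ(E₁h₂ − E₂h₁) = E₂ → λ = E₂/(E₁h₂ − E₂h₁).
λ = 5.16/(9.17×45.6 − 5.16×4.53) = 5.16/394.8 = 0.01307 per s.

0.013 per s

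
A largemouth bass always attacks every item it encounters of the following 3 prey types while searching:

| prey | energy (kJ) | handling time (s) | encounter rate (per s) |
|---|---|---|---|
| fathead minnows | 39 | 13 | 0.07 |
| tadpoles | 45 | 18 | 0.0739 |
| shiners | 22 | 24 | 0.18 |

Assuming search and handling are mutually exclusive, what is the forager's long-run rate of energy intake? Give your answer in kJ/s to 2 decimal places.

1.32 kJ/s

R = (0.07×39 + 0.0739×45 + 0.18×22) / (1 + 0.07×13 + 0.0739×18 + 0.18×24) = 10.02/7.56 = 1.325 kJ/s.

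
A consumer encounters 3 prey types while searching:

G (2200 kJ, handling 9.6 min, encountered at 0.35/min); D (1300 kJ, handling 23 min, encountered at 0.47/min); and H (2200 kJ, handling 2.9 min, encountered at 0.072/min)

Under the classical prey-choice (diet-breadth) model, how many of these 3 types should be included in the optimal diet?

E/h in descending order: H 759, G 229, D 56.5 kJ/min. The optimal diet is the largest prefix of this list for which every included type satisfies E_i/h_i > R on the types above it.
Rate on top 1: 131. G: 229 > 131 → include.
Rate on top 2: 203.2. D: 56.5 < 203.2 → exclude; stop.
Optimal diet: H, G — 2 of 3 types.

2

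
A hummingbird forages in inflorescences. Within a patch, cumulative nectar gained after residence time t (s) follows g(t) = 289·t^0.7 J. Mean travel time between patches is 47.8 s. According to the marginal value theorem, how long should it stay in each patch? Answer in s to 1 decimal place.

Optimal t* satisfies g'(t*) = g(t*)/(T + t*).
g'(t) = 0.7·289·t^-0.3. Setting 0.7·289·t^-0.3 = 289·t^0.7/(47.8+t) gives 0.7(47.8+t) = t, so 0.30·t = 0.7×47.8.
t* = 0.7×47.8/0.30 = 111.5 s.

111.5 s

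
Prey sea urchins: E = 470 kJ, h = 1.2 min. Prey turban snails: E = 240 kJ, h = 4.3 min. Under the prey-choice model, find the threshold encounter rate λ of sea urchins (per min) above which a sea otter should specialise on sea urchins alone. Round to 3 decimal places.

Drop turban snails once their profitability E₂/h₂ falls below the rate achievable on sea urchins alone: E₂/h₂ = λE₁/(1 + λh₁).
Solve for λ: λE₁h₂ = E₂(1 + λh₁) → λ(E₁h₂ − E₂h₁) = E₂ → λ = E₂/(E₁h₂ − E₂h₁).
λ = 240/(470×4.3 − 240×1.2) = 240/1733 = 0.1385 per min.

0.138 per min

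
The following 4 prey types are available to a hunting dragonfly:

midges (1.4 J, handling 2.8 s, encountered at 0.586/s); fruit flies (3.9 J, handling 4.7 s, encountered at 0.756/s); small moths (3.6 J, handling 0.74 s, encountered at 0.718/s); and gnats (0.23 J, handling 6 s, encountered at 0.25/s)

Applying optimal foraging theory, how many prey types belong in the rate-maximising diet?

1

Rank by E/h (J/s): small moths 4.86, fruit flies 0.83, midges 0.5, gnats 0.0383. Include each in turn until the next type's E/h falls below the running intake rate.
Rate on top 1: 1.688. fruit flies: 0.83 < 1.688 → exclude; stop.
Optimal diet: small moths — 1 of 4 types.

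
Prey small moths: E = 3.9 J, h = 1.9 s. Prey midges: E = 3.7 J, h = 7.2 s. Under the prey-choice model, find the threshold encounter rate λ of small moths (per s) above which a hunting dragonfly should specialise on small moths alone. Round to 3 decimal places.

0.176 per s

Drop midges once their profitability E₂/h₂ falls below the rate achievable on small moths alone: E₂/h₂ = λE₁/(1 + λh₁).
Solve for λ: λE₁h₂ = E₂(1 + λh₁) → λ(E₁h₂ − E₂h₁) = E₂ → λ = E₂/(E₁h₂ − E₂h₁).
λ = 3.7/(3.9×7.2 − 3.7×1.9) = 3.7/21.05 = 0.1758 per s.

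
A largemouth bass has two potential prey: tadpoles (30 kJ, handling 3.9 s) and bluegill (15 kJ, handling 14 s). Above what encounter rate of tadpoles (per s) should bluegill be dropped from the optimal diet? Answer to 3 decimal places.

The zero-one rule: include bluegill iff E₂/h₂ > λE₁/(1+λh₁). Equality gives the switch point.
λE₁h₂ = E₂ + λE₂h₁ ⇒ λ = E₂/(E₁h₂ − E₂h₁) = 15/(420 − 58.5) = 0.04149 per s.

0.041 per s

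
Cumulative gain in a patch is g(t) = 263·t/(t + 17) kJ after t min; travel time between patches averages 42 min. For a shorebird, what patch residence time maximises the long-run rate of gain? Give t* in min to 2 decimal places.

26.72 min

Maximise g(t)/(T+t): set derivative to zero → g'(t)(T+t) = g(t).
g'(t) = 263·17/(t + 17)². Setting 263·17/(t+17)² = 263t/[(t+17)(42+t)] gives 17(42+t) = t(t+17), so t² = 17×42 = 714.
t* = √714 = 26.72 min.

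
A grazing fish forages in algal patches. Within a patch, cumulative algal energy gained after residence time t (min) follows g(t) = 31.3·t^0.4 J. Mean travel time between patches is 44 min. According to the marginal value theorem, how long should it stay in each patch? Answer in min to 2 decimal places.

29.33 min

Maximise g(t)/(T+t): set derivative to zero → g'(t)(T+t) = g(t).
g'(t) = 0.4·31.3·t^-0.6. Setting 0.4·31.3·t^-0.6 = 31.3·t^0.4/(44+t) gives 0.4(44+t) = t, so 0.60·t = 0.4×44.
t* = 0.4×44/0.60 = 29.33 min.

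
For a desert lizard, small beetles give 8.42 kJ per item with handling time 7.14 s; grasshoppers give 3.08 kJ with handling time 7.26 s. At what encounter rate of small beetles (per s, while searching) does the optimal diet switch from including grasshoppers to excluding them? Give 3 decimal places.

At the threshold, the rate on small beetles alone equals the profitability of grasshoppers: λ·8.42/(1 + λ·7.14) = 3.08/7.26 = 0.4242.
Rearranging, λ(8.42 − 0.4242×7.14) = 0.4242, so λ = 0.4242/5.391 = 0.0787 per s.

0.079 per s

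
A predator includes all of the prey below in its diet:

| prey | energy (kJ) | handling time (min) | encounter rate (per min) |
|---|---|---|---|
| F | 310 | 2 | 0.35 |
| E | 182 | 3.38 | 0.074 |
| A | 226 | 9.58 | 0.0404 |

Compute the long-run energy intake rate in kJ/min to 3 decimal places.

56.093 kJ/min

R = (0.35×310 + 0.074×182 + 0.0404×226) / (1 + 0.35×2 + 0.074×3.38 + 0.0404×9.58) = 131.1/2.337 = 56.09 kJ/min.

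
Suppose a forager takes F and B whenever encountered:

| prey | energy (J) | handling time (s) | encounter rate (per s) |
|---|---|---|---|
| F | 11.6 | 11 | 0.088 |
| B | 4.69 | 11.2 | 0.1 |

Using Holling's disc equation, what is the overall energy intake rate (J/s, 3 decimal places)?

0.482 J/s

R = Σλ_iE_i / (1 + Σλ_ih_i)
Numerator: 0.088×11.6 + 0.1×4.69 = 1.49
Denominator: 1 + 0.088×11 + 0.1×11.2 = 3.088
R = 1.49/3.088 = 0.4824 J/s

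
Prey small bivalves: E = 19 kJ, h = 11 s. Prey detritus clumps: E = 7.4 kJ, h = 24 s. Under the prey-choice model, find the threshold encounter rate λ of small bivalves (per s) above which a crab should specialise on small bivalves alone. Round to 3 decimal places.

At the threshold, the rate on small bivalves alone equals the profitability of detritus clumps: λ·19/(1 + λ·11) = 7.4/24 = 0.3083.
Rearranging, λ(19 − 0.3083×11) = 0.3083, so λ = 0.3083/15.61 = 0.01975 per s.

0.020 per s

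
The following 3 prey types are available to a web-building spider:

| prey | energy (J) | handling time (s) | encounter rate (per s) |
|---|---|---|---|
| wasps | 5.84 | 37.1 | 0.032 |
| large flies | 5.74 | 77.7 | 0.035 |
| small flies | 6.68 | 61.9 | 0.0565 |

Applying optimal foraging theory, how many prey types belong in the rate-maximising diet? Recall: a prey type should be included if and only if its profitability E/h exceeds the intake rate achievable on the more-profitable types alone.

E/h in descending order: wasps 0.157, small flies 0.108, large flies 0.0739 J/s. The optimal diet is the largest prefix of this list for which every included type satisfies E_i/h_i > R on the types above it.
Rate on top 1: 0.08544. small flies: 0.108 > 0.08544 → include.
Rate on top 2: 0.09927. large flies: 0.0739 < 0.09927 → exclude; stop.
Optimal diet: wasps, small flies — 2 of 3 types.

2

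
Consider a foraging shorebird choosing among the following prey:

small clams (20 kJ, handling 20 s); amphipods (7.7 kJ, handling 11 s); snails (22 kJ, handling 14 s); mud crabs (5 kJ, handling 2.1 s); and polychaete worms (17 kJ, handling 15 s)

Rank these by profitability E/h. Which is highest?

mud crabs

Profitability E/h (kJ/s): small clams = 20/20 = 1, amphipods = 7.7/11 = 0.7, snails = 22/14 = 1.57, mud crabs = 5/2.1 = 2.38, polychaete worms = 17/15 = 1.13.
Ranked: mud crabs > snails > polychaete worms > small clams > amphipods.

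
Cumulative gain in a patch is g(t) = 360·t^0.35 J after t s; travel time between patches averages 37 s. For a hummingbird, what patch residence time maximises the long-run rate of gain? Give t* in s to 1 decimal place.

Maximise g(t)/(T+t): set derivative to zero → g'(t)(T+t) = g(t).
g'(t) = 0.35·360·t^-0.65. Setting 0.35·360·t^-0.65 = 360·t^0.35/(37+t) gives 0.35(37+t) = t, so 0.65·t = 0.35×37.
t* = 0.35×37/0.65 = 19.92 s.

19.9 s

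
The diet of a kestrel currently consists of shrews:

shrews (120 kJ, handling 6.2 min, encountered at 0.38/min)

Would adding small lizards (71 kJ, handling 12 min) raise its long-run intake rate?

No

On shrews alone, R = ΣλE/(1+Σλh) = 45.6/3.356 = 13.59 kJ/min.
small lizards: E/h = 71/12 = 5.917 kJ/min.
Since 5.917 < R, time spent handling small lizards is better spent searching.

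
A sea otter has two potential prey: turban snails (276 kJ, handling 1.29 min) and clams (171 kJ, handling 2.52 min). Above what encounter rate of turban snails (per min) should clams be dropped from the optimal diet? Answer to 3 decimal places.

0.360 per min

At the threshold, the rate on turban snails alone equals the profitability of clams: λ·276/(1 + λ·1.29) = 171/2.52 = 67.86.
Rearranging, λ(276 − 67.86×1.29) = 67.86, so λ = 67.86/188.5 = 0.3601 per min.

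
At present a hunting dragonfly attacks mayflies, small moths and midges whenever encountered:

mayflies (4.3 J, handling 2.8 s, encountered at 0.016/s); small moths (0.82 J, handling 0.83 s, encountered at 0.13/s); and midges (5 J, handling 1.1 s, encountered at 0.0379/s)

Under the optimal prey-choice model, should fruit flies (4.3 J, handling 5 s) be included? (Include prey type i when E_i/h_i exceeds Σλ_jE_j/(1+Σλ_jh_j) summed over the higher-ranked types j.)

Yes

Intake rate on the current diet: R = (0.016×4.3 + 0.13×0.82 + 0.0379×5) / (1 + 0.016×2.8 + 0.13×0.83 + 0.0379×1.1) = 0.3649/1.194 = 0.3055 J/s.
fruit flies: E/h = 4.3/5 = 0.86 J/s.
0.86 > 0.3055, so adding fruit flies raises the average — include it.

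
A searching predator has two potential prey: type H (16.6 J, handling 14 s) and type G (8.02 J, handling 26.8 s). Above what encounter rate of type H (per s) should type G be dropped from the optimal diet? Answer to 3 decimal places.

Drop type G once their profitability E₂/h₂ falls below the rate achievable on type H alone: E₂/h₂ = λE₁/(1 + λh₁).
Solve for λ: λE₁h₂ = E₂(1 + λh₁) → λ(E₁h₂ − E₂h₁) = E₂ → λ = E₂/(E₁h₂ − E₂h₁).
λ = 8.02/(16.6×26.8 − 8.02×14) = 8.02/332.6 = 0.02411 per s.

0.024 per s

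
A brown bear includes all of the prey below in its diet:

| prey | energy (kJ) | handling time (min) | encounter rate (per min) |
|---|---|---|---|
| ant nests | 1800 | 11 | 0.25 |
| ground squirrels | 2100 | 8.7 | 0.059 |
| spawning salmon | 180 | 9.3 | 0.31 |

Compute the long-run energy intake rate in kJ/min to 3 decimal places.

R = (0.25×1800 + 0.059×2100 + 0.31×180) / (1 + 0.25×11 + 0.059×8.7 + 0.31×9.3) = 629.7/7.146 = 88.12 kJ/min.

88.116 kJ/min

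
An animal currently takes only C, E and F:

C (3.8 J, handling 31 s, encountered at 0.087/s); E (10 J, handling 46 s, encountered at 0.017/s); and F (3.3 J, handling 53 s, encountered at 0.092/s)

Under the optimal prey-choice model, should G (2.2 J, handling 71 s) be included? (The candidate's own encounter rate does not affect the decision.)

On C, E and F alone, R = ΣλE/(1+Σλh) = 0.8042/9.355 = 0.08596 J/s.
Profitability of G: 2.2/71 = 0.03099 J/s.
0.03099 < 0.08596, so adding G would lower the average — exclude it.

No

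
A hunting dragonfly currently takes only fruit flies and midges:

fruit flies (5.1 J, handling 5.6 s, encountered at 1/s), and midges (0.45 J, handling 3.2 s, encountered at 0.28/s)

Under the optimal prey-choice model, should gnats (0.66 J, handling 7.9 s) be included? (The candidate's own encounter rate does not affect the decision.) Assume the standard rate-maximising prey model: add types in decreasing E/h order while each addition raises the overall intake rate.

No

Current rate: (1×5.1 + 0.28×0.45)/(1 + 1×5.6 + 0.28×3.2) = 0.6972 J/s.
Profitability of gnats: 0.66/7.9 = 0.08354 J/s.
Since 0.08354 < R, time spent handling gnats is better spent searching.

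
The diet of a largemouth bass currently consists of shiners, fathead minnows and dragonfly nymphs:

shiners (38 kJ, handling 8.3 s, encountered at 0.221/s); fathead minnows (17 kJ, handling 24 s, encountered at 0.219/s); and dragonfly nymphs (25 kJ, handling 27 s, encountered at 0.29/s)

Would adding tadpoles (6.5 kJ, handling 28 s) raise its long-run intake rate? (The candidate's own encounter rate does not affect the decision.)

No

Intake rate on the current diet: R = (0.221×38 + 0.219×17 + 0.29×25) / (1 + 0.221×8.3 + 0.219×24 + 0.29×27) = 19.37/15.92 = 1.217 kJ/s.
tadpoles: E/h = 6.5/28 = 0.2321 kJ/s.
0.2321 < 1.217, so adding tadpoles would lower the average — exclude it.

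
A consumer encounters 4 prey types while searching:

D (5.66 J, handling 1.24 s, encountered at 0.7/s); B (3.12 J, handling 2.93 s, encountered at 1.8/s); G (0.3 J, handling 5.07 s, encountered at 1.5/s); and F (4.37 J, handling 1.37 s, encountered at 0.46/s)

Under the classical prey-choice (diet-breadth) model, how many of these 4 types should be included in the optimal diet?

2

Rank by E/h (J/s): D 4.56, F 3.19, B 1.06, G 0.0592. Include each in turn until the next type's E/h falls below the running intake rate.
Rate on top 1: 2.121. F: 3.19 > 2.121 → include.
Rate on top 2: 2.391. B: 1.06 < 2.391 → exclude; stop.
Optimal diet: D, F — 2 of 4 types.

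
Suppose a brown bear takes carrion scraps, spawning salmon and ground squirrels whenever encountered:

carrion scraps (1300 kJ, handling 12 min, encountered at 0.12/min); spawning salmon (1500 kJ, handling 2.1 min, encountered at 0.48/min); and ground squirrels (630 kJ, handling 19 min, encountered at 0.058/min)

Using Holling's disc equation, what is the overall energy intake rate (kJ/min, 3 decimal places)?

200.558 kJ/min

R = Σλ_iE_i / (1 + Σλ_ih_i)
Numerator: 0.12×1300 + 0.48×1500 + 0.058×630 = 912.5
Denominator: 1 + 0.12×12 + 0.48×2.1 + 0.058×19 = 4.55
R = 912.5/4.55 = 200.6 kJ/min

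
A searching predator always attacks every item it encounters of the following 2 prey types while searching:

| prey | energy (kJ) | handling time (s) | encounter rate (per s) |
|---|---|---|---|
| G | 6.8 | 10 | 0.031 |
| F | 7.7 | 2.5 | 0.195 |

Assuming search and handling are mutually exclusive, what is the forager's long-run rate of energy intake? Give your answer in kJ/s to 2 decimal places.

0.95 kJ/s

R = (0.031×6.8 + 0.195×7.7) / (1 + 0.031×10 + 0.195×2.5) = 1.712/1.798 = 0.9526 kJ/s.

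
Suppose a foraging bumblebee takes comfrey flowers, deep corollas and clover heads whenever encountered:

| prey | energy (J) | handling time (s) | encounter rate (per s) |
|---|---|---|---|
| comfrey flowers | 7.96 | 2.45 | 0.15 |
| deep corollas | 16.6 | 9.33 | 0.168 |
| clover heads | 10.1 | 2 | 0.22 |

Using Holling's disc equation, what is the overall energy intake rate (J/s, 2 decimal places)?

R = Σλ_iE_i / (1 + Σλ_ih_i)
Numerator: 0.15×7.96 + 0.168×16.6 + 0.22×10.1 = 6.205
Denominator: 1 + 0.15×2.45 + 0.168×9.33 + 0.22×2 = 3.375
R = 6.205/3.375 = 1.838 J/s

1.84 J/s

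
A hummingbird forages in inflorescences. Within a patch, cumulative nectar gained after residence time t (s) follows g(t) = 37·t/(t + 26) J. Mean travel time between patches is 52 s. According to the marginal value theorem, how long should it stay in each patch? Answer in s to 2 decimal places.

36.77 s

Maximise g(t)/(T+t): set derivative to zero → g'(t)(T+t) = g(t).
g'(t) = 37·26/(t + 26)². Setting 37·26/(t+26)² = 37t/[(t+26)(52+t)] gives 26(52+t) = t(t+26), so t² = 26×52 = 1352.
t* = √1352 = 36.77 s.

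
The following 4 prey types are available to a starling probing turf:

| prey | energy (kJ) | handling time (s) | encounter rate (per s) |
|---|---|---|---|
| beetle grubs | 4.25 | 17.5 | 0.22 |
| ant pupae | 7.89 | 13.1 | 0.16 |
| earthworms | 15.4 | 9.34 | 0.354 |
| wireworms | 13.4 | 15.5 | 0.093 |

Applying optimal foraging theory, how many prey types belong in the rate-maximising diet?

1

E/h in descending order: earthworms 1.65, wireworms 0.865, ant pupae 0.602, beetle grubs 0.243 kJ/s. The optimal diet is the largest prefix of this list for which every included type satisfies E_i/h_i > R on the types above it.
Rate on top 1: 1.266. wireworms: 0.865 < 1.266 → exclude; stop.
Optimal diet: earthworms — 1 of 4 types.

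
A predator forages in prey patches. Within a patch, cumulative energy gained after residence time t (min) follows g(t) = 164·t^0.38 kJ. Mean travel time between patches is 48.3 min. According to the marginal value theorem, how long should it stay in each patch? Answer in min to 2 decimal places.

By the marginal value theorem, leave when the instantaneous gain rate g'(t) equals the habitat-wide average g(t)/(T + t).
g'(t) = 0.38·164·t^-0.62. Setting 0.38·164·t^-0.62 = 164·t^0.38/(48.3+t) gives 0.38(48.3+t) = t, so 0.62·t = 0.38×48.3.
t* = 0.38×48.3/0.62 = 29.6 min.

29.60 min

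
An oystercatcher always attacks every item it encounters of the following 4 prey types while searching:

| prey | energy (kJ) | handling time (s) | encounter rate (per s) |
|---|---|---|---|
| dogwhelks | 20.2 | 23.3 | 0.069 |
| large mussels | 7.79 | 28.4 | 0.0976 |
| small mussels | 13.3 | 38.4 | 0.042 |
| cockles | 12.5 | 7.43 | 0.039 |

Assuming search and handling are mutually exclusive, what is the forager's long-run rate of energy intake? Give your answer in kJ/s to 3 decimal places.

0.439 kJ/s

R = (0.069×20.2 + 0.0976×7.79 + 0.042×13.3 + 0.039×12.5) / (1 + 0.069×23.3 + 0.0976×28.4 + 0.042×38.4 + 0.039×7.43) = 3.2/7.282 = 0.4395 kJ/s.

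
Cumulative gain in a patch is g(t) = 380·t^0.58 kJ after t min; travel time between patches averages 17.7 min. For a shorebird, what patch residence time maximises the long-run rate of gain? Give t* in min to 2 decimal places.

Maximise g(t)/(T+t): set derivative to zero → g'(t)(T+t) = g(t).
g'(t) = 0.58·380·t^-0.42. Setting 0.58·380·t^-0.42 = 380·t^0.58/(17.7+t) gives 0.58(17.7+t) = t, so 0.42·t = 0.58×17.7.
t* = 0.58×17.7/0.42 = 24.44 min.

24.44 min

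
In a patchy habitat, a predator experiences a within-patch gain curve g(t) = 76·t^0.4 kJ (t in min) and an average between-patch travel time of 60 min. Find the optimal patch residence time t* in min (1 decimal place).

40.0 min

Maximise g(t)/(T+t): set derivative to zero → g'(t)(T+t) = g(t).
g'(t) = 0.4·76·t^-0.6. Setting 0.4·76·t^-0.6 = 76·t^0.4/(60+t) gives 0.4(60+t) = t, so 0.60·t = 0.4×60.
t* = 0.4×60/0.60 = 40 min.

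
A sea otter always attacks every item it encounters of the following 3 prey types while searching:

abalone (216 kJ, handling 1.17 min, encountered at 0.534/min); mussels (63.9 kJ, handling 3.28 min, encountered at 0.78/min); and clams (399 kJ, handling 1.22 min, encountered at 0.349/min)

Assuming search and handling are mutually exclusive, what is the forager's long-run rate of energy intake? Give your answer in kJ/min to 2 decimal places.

Energy encountered per unit search time: 0.534×216 + 0.78×63.9 + 0.349×399 = 304.4 kJ/min.
Handling time per unit search time: 0.534×1.17 + 0.78×3.28 + 0.349×1.22 = 3.609.
Rate = 304.4/(1 + 3.609) = 66.05 kJ/min.

66.05 kJ/min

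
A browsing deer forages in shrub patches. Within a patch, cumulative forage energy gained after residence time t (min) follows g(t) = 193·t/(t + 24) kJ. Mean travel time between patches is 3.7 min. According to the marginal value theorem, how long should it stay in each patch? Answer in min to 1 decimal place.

Optimal t* satisfies g'(t*) = g(t*)/(T + t*).
g'(t) = 193·24/(t + 24)². Setting 193·24/(t+24)² = 193t/[(t+24)(3.7+t)] gives 24(3.7+t) = t(t+24), so t² = 24×3.7 = 88.8.
t* = √88.8 = 9.423 min.

9.4 min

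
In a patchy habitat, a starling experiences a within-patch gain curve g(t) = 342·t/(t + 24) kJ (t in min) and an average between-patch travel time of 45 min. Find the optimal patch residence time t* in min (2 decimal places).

By the marginal value theorem, leave when the instantaneous gain rate g'(t) equals the habitat-wide average g(t)/(T + t).
g'(t) = 342·24/(t + 24)². Setting 342·24/(t+24)² = 342t/[(t+24)(45+t)] gives 24(45+t) = t(t+24), so t² = 24×45 = 1080.
t* = √1080 = 32.86 min.

32.86 min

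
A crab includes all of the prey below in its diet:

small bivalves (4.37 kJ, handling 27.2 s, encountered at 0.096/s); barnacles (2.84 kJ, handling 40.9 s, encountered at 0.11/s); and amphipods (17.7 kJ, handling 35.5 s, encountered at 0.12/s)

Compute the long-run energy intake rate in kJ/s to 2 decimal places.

0.23 kJ/s

R = (0.096×4.37 + 0.11×2.84 + 0.12×17.7) / (1 + 0.096×27.2 + 0.11×40.9 + 0.12×35.5) = 2.856/12.37 = 0.2309 kJ/s.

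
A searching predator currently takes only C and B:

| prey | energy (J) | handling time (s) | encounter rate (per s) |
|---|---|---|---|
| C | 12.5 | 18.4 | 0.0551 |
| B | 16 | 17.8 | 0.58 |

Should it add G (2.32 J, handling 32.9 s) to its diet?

On C and B alone, R = ΣλE/(1+Σλh) = 9.969/12.34 = 0.808 J/s.
G: E/h = 2.32/32.9 = 0.07052 J/s.
Since 0.07052 < R, time spent handling G is better spent searching.

No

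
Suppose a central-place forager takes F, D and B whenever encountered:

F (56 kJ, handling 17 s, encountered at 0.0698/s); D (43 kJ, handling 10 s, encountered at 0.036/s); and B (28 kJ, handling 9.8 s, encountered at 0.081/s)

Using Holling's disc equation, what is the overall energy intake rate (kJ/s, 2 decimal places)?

2.31 kJ/s

R = (0.0698×56 + 0.036×43 + 0.081×28) / (1 + 0.0698×17 + 0.036×10 + 0.081×9.8) = 7.725/3.34 = 2.313 kJ/s.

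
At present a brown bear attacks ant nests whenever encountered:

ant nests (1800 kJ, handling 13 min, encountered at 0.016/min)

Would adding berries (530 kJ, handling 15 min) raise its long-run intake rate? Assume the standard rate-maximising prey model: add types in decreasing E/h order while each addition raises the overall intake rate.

On ant nests alone, R = ΣλE/(1+Σλh) = 28.8/1.208 = 23.84 kJ/min.
berries: E/h = 530/15 = 35.33 kJ/min.
Since 35.33 > R, including berries increases the long-run rate.

Yes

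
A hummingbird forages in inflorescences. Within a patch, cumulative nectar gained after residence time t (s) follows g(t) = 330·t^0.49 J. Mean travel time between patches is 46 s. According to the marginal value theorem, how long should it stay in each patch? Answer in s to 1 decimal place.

Optimal t* satisfies g'(t*) = g(t*)/(T + t*).
g'(t) = 0.49·330·t^-0.51. Setting 0.49·330·t^-0.51 = 330·t^0.49/(46+t) gives 0.49(46+t) = t, so 0.51·t = 0.49×46.
t* = 0.49×46/0.51 = 44.2 s.

44.2 s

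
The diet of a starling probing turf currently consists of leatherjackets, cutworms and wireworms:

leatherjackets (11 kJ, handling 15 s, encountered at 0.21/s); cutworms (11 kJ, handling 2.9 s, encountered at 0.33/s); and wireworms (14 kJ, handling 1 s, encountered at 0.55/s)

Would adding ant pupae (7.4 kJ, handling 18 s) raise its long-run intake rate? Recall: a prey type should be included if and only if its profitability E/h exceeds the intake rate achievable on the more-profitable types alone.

No

Current rate: (0.21×11 + 0.33×11 + 0.55×14)/(1 + 0.21×15 + 0.33×2.9 + 0.55×1) = 2.411 kJ/s.
Profitability of ant pupae: 7.4/18 = 0.4111 kJ/s.
0.4111 < 2.411, so adding ant pupae would lower the average — exclude it.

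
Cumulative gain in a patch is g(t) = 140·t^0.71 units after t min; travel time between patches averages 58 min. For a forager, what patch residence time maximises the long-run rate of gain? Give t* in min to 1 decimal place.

142.0 min

Optimal t* satisfies g'(t*) = g(t*)/(T + t*).
g'(t) = 0.71·140·t^-0.29. Setting 0.71·140·t^-0.29 = 140·t^0.71/(58+t) gives 0.71(58+t) = t, so 0.29·t = 0.71×58.
t* = 0.71×58/0.29 = 142 min.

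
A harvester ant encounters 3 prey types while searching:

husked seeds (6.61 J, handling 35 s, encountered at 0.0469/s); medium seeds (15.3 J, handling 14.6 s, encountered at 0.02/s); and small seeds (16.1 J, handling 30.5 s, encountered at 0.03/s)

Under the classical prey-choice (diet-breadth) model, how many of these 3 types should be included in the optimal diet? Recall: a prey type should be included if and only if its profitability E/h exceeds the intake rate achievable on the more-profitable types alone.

2

E/h in descending order: medium seeds 1.05, small seeds 0.528, husked seeds 0.189 J/s. The optimal diet is the largest prefix of this list for which every included type satisfies E_i/h_i > R on the types above it.
Rate on top 1: 0.2368. small seeds: 0.528 > 0.2368 → include.
Rate on top 2: 0.3575. husked seeds: 0.189 < 0.3575 → exclude; stop.
Optimal diet: medium seeds, small seeds — 2 of 3 types.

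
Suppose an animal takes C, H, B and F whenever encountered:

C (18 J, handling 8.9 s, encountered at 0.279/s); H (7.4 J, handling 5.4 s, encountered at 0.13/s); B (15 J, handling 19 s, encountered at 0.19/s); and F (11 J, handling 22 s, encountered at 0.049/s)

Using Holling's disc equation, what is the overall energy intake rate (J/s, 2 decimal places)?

1.06 J/s

Energy encountered per unit search time: 0.279×18 + 0.13×7.4 + 0.19×15 + 0.049×11 = 9.373 J/s.
Handling time per unit search time: 0.279×8.9 + 0.13×5.4 + 0.19×19 + 0.049×22 = 7.873.
Rate = 9.373/(1 + 7.873) = 1.056 J/s.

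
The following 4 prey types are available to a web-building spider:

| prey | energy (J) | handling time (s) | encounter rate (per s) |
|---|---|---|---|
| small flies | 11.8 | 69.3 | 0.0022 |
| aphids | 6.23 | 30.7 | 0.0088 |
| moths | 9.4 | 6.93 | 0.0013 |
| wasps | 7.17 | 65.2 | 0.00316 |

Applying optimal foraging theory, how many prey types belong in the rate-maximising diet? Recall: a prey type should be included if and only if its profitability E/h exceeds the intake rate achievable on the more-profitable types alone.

Rank by E/h (J/s): moths 1.36, aphids 0.203, small flies 0.17, wasps 0.11. Include each in turn until the next type's E/h falls below the running intake rate.
Rate on top 1: 0.01211. aphids: 0.203 > 0.01211 → include.
Rate on top 2: 0.05241. small flies: 0.17 > 0.05241 → include.
Rate on top 3: 0.06496. wasps: 0.11 > 0.06496 → include.
Optimal diet: moths, aphids, small flies, wasps — 4 of 4 types.

4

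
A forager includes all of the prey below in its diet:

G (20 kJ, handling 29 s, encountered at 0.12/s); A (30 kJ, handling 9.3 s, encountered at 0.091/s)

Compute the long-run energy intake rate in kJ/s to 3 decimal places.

Energy encountered per unit search time: 0.12×20 + 0.091×30 = 5.13 kJ/s.
Handling time per unit search time: 0.12×29 + 0.091×9.3 = 4.326.
Rate = 5.13/(1 + 4.326) = 0.9631 kJ/s.

0.963 kJ/s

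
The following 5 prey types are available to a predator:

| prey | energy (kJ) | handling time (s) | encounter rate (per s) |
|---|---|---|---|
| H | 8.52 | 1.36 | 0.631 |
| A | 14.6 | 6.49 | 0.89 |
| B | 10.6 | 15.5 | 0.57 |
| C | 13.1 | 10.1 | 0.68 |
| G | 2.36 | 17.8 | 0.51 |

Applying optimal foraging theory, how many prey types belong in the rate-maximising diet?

1

Rank by E/h (kJ/s): H 6.26, A 2.25, C 1.3, B 0.684, G 0.133. Include each in turn until the next type's E/h falls below the running intake rate.
Rate on top 1: 2.893. A: 2.25 < 2.893 → exclude; stop.
Optimal diet: H — 1 of 5 types.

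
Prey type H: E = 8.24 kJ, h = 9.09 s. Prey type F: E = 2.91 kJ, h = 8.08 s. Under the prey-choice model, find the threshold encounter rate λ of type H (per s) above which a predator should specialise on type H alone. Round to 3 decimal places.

0.073 per s

The zero-one rule: include type F iff E₂/h₂ > λE₁/(1+λh₁). Equality gives the switch point.
λE₁h₂ = E₂ + λE₂h₁ ⇒ λ = E₂/(E₁h₂ − E₂h₁) = 2.91/(66.58 − 26.45) = 0.07252 per s.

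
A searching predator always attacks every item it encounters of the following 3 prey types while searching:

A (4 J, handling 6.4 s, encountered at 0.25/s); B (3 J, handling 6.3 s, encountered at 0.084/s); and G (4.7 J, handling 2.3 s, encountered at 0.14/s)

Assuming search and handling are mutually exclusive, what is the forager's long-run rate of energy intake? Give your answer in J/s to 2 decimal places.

0.55 J/s

R = (0.25×4 + 0.084×3 + 0.14×4.7) / (1 + 0.25×6.4 + 0.084×6.3 + 0.14×2.3) = 1.91/3.451 = 0.5534 J/s.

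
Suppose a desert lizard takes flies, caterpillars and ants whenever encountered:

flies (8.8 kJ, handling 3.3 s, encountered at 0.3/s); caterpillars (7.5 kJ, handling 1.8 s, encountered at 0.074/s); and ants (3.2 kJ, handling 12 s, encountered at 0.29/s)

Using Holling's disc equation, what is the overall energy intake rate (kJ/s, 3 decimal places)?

R = (0.3×8.8 + 0.074×7.5 + 0.29×3.2) / (1 + 0.3×3.3 + 0.074×1.8 + 0.29×12) = 4.123/5.603 = 0.7358 kJ/s.

0.736 kJ/s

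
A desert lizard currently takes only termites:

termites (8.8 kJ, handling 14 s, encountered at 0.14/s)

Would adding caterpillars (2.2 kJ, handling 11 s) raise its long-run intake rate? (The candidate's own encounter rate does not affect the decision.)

No

Intake rate on the current diet: R = (0.14×8.8) / (1 + 0.14×14) = 1.232/2.96 = 0.4162 kJ/s.
Profitability of caterpillars: 2.2/11 = 0.2 kJ/s.
Since 0.2 < R, time spent handling caterpillars is better spent searching.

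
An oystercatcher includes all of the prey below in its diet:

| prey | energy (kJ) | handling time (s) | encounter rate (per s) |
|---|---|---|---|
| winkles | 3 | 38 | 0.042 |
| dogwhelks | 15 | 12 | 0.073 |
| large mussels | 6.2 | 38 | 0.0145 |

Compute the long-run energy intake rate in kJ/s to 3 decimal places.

0.326 kJ/s

Energy encountered per unit search time: 0.042×3 + 0.073×15 + 0.0145×6.2 = 1.311 kJ/s.
Handling time per unit search time: 0.042×38 + 0.073×12 + 0.0145×38 = 3.023.
Rate = 1.311/(1 + 3.023) = 0.3259 kJ/s.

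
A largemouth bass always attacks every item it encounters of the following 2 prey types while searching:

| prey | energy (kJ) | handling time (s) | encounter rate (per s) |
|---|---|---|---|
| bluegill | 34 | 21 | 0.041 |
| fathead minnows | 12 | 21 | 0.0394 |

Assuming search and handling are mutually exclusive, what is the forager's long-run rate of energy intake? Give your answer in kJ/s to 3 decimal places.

0.694 kJ/s

R = (0.041×34 + 0.0394×12) / (1 + 0.041×21 + 0.0394×21) = 1.867/2.688 = 0.6944 kJ/s.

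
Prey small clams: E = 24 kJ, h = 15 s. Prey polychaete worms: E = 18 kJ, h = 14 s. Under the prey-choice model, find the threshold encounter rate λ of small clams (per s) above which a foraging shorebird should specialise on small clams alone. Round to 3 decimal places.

The zero-one rule: include polychaete worms iff E₂/h₂ > λE₁/(1+λh₁). Equality gives the switch point.
λE₁h₂ = E₂ + λE₂h₁ ⇒ λ = E₂/(E₁h₂ − E₂h₁) = 18/(336 − 270) = 0.2727 per s.

0.273 per s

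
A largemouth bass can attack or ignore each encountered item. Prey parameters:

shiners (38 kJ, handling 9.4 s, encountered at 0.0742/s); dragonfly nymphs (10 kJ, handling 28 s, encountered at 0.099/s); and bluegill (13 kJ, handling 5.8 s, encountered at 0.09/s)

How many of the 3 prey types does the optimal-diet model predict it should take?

2

Profitabilities (E/h, kJ/s): shiners 4.04, bluegill 2.24, dragonfly nymphs 0.357. Add prey in this order while the next type's profitability exceeds the intake rate on those already taken.
Rate on top 1: 1.661. bluegill: 2.24 > 1.661 → include.
Rate on top 2: 1.798. dragonfly nymphs: 0.357 < 1.798 → exclude; stop.
Optimal diet: shiners, bluegill — 2 of 3 types.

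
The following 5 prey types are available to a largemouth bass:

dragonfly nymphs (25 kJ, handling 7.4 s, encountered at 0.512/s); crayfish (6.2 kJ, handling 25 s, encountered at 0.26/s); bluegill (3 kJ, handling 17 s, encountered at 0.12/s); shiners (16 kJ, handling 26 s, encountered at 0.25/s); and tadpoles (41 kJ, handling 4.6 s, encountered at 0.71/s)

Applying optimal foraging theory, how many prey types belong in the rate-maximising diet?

Profitabilities (E/h, kJ/s): tadpoles 8.91, dragonfly nymphs 3.38, shiners 0.615, crayfish 0.248, bluegill 0.176. Add prey in this order while the next type's profitability exceeds the intake rate on those already taken.
Rate on top 1: 6.824. dragonfly nymphs: 3.38 < 6.824 → exclude; stop.
Optimal diet: tadpoles — 1 of 5 types.

1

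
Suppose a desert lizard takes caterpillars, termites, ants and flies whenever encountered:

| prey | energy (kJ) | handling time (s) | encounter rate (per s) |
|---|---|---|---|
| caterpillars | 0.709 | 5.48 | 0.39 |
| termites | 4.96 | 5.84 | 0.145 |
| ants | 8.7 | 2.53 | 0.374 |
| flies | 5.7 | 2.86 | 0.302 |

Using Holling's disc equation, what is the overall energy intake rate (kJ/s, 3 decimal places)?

1.031 kJ/s

R = Σλ_iE_i / (1 + Σλ_ih_i)
Numerator: 0.39×0.709 + 0.145×4.96 + 0.374×8.7 + 0.302×5.7 = 5.971
Denominator: 1 + 0.39×5.48 + 0.145×5.84 + 0.374×2.53 + 0.302×2.86 = 5.794
R = 5.971/5.794 = 1.031 kJ/s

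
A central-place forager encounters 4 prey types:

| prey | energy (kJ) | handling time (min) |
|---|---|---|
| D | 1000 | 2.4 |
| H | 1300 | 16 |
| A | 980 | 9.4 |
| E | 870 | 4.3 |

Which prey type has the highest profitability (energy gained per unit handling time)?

D

In descending order of E/h:
D: 1000/2.4 = 417 kJ/min
E: 870/4.3 = 202 kJ/min
A: 980/9.4 = 104 kJ/min
H: 1300/16 = 81.2 kJ/min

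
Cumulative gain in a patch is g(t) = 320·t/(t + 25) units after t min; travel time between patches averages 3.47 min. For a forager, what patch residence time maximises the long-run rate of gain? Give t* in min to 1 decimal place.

Maximise g(t)/(T+t): set derivative to zero → g'(t)(T+t) = g(t).
g'(t) = 320·25/(t + 25)². Setting 320·25/(t+25)² = 320t/[(t+25)(3.47+t)] gives 25(3.47+t) = t(t+25), so t² = 25×3.47 = 86.75.
t* = √86.75 = 9.314 min.

9.3 min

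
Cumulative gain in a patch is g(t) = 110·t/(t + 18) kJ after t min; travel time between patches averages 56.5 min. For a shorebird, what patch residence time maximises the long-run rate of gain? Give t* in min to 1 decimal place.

31.9 min

Maximise g(t)/(T+t): set derivative to zero → g'(t)(T+t) = g(t).
g'(t) = 110·18/(t + 18)². Setting 110·18/(t+18)² = 110t/[(t+18)(56.5+t)] gives 18(56.5+t) = t(t+18), so t² = 18×56.5 = 1017.
t* = √1017 = 31.89 min.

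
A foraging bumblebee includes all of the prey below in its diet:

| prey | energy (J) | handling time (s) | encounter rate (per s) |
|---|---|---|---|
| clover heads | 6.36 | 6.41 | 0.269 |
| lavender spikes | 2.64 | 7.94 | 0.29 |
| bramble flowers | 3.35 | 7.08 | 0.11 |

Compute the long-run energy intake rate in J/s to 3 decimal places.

R = Σλ_iE_i / (1 + Σλ_ih_i)
Numerator: 0.269×6.36 + 0.29×2.64 + 0.11×3.35 = 2.845
Denominator: 1 + 0.269×6.41 + 0.29×7.94 + 0.11×7.08 = 5.806
R = 2.845/5.806 = 0.49 J/s

0.490 J/s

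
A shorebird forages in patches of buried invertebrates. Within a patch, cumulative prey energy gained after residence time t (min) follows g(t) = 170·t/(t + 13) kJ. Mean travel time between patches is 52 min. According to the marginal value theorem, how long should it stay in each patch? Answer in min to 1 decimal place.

26.0 min

Optimal t* satisfies g'(t*) = g(t*)/(T + t*).
g'(t) = 170·13/(t + 13)². Setting 170·13/(t+13)² = 170t/[(t+13)(52+t)] gives 13(52+t) = t(t+13), so t² = 13×52 = 676.
t* = √676 = 26 min.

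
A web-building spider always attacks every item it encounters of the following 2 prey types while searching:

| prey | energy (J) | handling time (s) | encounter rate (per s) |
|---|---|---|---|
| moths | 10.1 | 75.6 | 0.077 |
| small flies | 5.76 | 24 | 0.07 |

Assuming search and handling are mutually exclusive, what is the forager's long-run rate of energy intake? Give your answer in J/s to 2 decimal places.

R = (0.077×10.1 + 0.07×5.76) / (1 + 0.077×75.6 + 0.07×24) = 1.181/8.501 = 0.1389 J/s.

0.14 J/s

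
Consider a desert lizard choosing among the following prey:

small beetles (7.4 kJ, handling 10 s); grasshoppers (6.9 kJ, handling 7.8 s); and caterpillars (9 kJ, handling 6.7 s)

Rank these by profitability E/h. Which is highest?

caterpillars

Profitability E/h (kJ/s): small beetles = 7.4/10 = 0.74, grasshoppers = 6.9/7.8 = 0.885, caterpillars = 9/6.7 = 1.34.
Ranked: caterpillars > grasshoppers > small beetles.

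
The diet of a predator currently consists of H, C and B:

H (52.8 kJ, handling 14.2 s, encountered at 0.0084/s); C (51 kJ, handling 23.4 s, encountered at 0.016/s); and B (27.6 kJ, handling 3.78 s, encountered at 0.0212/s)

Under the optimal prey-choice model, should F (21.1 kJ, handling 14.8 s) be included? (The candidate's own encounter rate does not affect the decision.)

Yes

Current rate: (0.0084×52.8 + 0.016×51 + 0.0212×27.6)/(1 + 0.0084×14.2 + 0.016×23.4 + 0.0212×3.78) = 1.172 kJ/s.
F: E/h = 21.1/14.8 = 1.426 kJ/s.
1.426 > 1.172, so adding F raises the average — include it.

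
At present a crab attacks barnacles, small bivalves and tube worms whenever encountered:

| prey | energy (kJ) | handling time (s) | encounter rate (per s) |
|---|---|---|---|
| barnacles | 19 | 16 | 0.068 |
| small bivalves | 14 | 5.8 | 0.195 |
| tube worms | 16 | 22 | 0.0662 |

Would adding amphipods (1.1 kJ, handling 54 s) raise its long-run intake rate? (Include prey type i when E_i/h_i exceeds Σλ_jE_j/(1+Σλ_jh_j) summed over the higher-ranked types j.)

On barnacles, small bivalves and tube worms alone, R = ΣλE/(1+Σλh) = 5.081/4.675 = 1.087 kJ/s.
Profitability of amphipods: 1.1/54 = 0.02037 kJ/s.
0.02037 < 1.087, so adding amphipods would lower the average — exclude it.

No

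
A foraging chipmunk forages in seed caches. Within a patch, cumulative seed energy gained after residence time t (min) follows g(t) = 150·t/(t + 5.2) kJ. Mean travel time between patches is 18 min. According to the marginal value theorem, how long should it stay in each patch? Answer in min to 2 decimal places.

Maximise g(t)/(T+t): set derivative to zero → g'(t)(T+t) = g(t).
g'(t) = 150·5.2/(t + 5.2)². Setting 150·5.2/(t+5.2)² = 150t/[(t+5.2)(18+t)] gives 5.2(18+t) = t(t+5.2), so t² = 5.2×18 = 93.6.
t* = √93.6 = 9.675 min.

9.67 min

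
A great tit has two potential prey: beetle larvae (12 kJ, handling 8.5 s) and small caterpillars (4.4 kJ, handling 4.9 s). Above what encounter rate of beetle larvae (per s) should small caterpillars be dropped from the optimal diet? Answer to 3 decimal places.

0.206 per s

Drop small caterpillars once their profitability E₂/h₂ falls below the rate achievable on beetle larvae alone: E₂/h₂ = λE₁/(1 + λh₁).
Solve for λ: λE₁h₂ = E₂(1 + λh₁) → λ(E₁h₂ − E₂h₁) = E₂ → λ = E₂/(E₁h₂ − E₂h₁).
λ = 4.4/(12×4.9 − 4.4×8.5) = 4.4/21.4 = 0.2056 per s.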